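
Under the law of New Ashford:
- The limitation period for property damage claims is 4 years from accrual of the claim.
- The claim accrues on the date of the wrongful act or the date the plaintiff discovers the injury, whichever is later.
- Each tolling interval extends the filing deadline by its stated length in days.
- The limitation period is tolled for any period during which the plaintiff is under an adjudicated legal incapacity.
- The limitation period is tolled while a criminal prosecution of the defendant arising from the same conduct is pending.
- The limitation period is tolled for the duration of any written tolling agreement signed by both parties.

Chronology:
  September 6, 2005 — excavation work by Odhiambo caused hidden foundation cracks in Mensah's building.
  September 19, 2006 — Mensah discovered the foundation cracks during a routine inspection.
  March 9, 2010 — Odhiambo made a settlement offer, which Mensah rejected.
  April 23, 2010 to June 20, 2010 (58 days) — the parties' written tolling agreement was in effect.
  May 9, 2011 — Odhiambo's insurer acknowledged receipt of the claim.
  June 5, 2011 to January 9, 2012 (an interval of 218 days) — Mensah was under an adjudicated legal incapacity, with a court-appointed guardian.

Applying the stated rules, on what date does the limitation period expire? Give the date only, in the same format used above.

Because discovery on September 19, 2006 post-dates the September 6, 2005 act, accrual under the later-of rule falls on September 19, 2006.
Adding the 4 years base period to September 19, 2006 gives a deadline of September 19, 2010, before any tolling.
Because the written tolling agreement ran from April 23, 2010 to June 20, 2010, the deadline is extended by 58 days to November 16, 2010.
The plaintiff's legal incapacity starting June 5, 2011 came too late — the period had run on November 16, 2010 — and so does not extend the deadline.
The other events in the timeline have no effect on the limitation period under the stated rules.

November 16, 2010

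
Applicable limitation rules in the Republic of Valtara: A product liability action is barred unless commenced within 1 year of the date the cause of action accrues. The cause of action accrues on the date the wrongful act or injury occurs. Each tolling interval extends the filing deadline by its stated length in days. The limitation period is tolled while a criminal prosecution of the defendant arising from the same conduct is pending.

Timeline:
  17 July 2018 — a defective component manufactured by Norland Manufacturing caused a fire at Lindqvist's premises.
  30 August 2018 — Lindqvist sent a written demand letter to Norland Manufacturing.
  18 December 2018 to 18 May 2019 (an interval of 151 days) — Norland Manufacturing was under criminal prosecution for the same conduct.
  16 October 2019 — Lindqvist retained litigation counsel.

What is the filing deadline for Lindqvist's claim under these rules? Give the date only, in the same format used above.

15 December 2019

The claim accrued on 17 July 2018, when the wrongful act occurred.
The untolled deadline — 1 year after 17 July 2018 — is 17 July 2019.
The pending criminal prosecution from 18 December 2018 to 18 May 2019 tolled the period for 151 days, extending the deadline to 15 December 2019.
Nothing else in the chronology tolls or restarts the period.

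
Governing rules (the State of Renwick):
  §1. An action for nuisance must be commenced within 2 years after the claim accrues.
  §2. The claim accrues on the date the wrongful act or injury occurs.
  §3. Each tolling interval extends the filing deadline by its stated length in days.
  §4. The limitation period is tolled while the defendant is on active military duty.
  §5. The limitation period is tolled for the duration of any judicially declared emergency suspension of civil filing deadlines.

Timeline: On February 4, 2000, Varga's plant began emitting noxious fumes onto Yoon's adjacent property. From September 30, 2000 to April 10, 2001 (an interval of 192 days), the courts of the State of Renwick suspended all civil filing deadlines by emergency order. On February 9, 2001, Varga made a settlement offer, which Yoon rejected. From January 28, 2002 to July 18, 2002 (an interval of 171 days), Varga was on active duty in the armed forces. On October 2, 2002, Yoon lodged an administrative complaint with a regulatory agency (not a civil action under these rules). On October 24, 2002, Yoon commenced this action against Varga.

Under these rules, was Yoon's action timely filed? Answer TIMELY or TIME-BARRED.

TIMELY

The claim accrued on February 4, 2000, the date of the act.
Adding the 2 years base period to February 4, 2000 gives a deadline of February 4, 2002, before any tolling.
Because the emergency suspension of filing deadlines ran from September 30, 2000 to April 10, 2001, the deadline is extended by 192 days to August 15, 2002.
The period was tolled for 171 days by the defendant's active military service (January 28, 2002 to July 18, 2002), pushing the deadline to February 2, 2003.
Nothing else in the chronology tolls or restarts the period.
Filing on October 24, 2002 beat the February 2, 2003 deadline — the action is timely.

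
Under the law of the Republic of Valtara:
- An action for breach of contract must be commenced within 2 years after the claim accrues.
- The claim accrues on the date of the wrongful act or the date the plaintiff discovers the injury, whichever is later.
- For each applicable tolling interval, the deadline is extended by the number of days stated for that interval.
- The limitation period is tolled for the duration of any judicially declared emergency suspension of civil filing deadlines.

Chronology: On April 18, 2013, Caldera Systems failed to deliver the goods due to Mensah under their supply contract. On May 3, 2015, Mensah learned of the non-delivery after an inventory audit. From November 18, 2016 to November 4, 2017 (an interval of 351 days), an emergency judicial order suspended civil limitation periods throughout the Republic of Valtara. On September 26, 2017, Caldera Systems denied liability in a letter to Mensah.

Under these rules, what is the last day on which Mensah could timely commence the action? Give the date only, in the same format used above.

Taking the later of the act (April 18, 2013) and discovery (May 3, 2015), the claim accrued on May 3, 2015.
The untolled deadline — 2 years after May 3, 2015 — is May 3, 2017.
The emergency suspension of filing deadlines from November 18, 2016 to November 4, 2017 tolled the period for 351 days, extending the deadline to April 19, 2018.
Nothing else in the chronology tolls or restarts the period.

April 19, 2018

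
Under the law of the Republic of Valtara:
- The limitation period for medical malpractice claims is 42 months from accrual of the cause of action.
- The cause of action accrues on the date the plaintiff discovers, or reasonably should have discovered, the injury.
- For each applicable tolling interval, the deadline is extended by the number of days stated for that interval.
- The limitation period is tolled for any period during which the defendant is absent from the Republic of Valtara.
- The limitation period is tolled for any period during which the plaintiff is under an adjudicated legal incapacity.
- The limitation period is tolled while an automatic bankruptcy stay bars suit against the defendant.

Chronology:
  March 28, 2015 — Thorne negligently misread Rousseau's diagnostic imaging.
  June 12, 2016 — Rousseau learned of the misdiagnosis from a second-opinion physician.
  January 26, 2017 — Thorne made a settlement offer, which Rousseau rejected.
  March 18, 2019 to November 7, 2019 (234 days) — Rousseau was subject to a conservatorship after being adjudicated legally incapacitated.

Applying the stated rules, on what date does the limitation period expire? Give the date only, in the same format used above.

The claim did not accrue until Rousseau discovered the injury on June 12, 2016; the March 28, 2015 act date does not start the clock under the stated rule.
42 months from June 12, 2016 is December 12, 2019.
The plaintiff's legal incapacity from March 18, 2019 to November 7, 2019 tolled the period for 234 days, extending the deadline to August 2, 2020.
Nothing else in the chronology tolls or restarts the period.

August 2, 2020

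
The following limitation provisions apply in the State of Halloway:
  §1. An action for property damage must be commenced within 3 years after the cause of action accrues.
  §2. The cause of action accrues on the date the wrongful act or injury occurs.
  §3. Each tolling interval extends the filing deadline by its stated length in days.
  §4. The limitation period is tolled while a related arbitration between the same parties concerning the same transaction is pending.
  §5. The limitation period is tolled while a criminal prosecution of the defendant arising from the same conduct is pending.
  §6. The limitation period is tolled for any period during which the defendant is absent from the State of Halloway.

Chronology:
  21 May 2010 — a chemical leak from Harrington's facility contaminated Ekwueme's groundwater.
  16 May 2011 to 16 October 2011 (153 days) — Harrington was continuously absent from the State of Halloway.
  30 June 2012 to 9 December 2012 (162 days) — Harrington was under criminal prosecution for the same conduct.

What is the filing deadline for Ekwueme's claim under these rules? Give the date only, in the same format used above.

1 April 2014

The limitation period began to run on 21 May 2010.
Adding the 3 years base period to 21 May 2010 gives a deadline of 21 May 2013, before any tolling.
The period was tolled for 153 days by the defendant's absence from the jurisdiction (16 May 2011 to 16 October 2011), pushing the deadline to 21 October 2013.
The period was tolled for 162 days by the pending criminal prosecution (30 June 2012 to 9 December 2012), pushing the deadline to 1 April 2014.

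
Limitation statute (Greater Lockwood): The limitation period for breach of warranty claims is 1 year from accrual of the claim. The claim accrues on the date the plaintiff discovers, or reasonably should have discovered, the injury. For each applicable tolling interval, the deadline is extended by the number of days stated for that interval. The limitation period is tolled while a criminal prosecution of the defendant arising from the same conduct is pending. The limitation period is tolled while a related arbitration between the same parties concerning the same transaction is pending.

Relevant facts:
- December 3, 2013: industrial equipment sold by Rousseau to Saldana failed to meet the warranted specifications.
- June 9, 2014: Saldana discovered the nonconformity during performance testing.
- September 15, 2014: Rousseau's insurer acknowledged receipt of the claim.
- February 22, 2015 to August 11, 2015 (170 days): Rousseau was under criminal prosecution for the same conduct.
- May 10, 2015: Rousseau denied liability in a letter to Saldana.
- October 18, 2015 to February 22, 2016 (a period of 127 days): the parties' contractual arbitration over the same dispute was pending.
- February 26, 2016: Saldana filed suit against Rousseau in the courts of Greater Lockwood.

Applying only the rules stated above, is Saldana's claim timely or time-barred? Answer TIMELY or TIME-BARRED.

The claim did not accrue until Saldana discovered the injury on June 9, 2014; the December 3, 2013 act date does not start the clock under the stated rule.
1 year from June 9, 2014 is June 9, 2015.
Because the pending criminal prosecution ran from February 22, 2015 to August 11, 2015, the deadline is extended by 170 days to November 26, 2015.
The period was tolled for 127 days by the pending related arbitration (October 18, 2015 to February 22, 2016), pushing the deadline to April 1, 2016.
The other events in the timeline have no effect on the limitation period under the stated rules.
Filing on February 26, 2016 beat the April 1, 2016 deadline — the action is timely.

TIMELY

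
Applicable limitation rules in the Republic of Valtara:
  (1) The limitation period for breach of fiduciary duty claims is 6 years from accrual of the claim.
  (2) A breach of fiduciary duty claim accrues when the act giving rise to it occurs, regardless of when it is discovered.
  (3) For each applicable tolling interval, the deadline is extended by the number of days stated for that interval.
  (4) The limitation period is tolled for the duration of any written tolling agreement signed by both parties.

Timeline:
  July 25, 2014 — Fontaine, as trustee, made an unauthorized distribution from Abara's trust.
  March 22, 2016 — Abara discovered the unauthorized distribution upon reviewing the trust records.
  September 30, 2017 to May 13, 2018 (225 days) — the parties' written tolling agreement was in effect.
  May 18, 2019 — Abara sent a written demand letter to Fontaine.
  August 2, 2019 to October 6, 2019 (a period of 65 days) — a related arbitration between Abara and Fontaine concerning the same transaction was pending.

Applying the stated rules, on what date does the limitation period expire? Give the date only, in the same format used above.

March 7, 2021

Because the rule ties accrual to occurrence, the claim accrued on July 25, 2014, not on the March 22, 2016 discovery date.
6 years from July 25, 2014 is July 25, 2020.
Because the written tolling agreement ran from September 30, 2017 to May 13, 2018, the deadline is extended by 225 days to March 7, 2021.
Although a pending arbitration ran from August 2, 2019 to October 6, 2019, the stated rules do not make that a tolling event, so it is disregarded.
The other events in the timeline have no effect on the limitation period under the stated rules.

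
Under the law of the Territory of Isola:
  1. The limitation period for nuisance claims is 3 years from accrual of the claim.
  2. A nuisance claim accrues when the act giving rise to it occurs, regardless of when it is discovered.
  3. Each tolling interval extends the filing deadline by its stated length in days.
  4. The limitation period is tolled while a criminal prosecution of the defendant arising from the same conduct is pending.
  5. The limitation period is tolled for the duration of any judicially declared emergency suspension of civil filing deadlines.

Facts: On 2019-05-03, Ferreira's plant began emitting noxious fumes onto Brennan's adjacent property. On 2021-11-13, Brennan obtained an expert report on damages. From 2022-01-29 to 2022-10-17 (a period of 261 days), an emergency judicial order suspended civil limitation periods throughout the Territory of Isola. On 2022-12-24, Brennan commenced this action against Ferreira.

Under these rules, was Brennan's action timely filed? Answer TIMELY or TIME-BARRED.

The claim accrued on 2019-05-03, the date of the act.
Adding the 3 years base period to 2019-05-03 gives a deadline of 2022-05-03, before any tolling.
The period was tolled for 261 days by the emergency suspension of filing deadlines (2022-01-29 to 2022-10-17), pushing the deadline to 2023-01-19.
The other events in the timeline have no effect on the limitation period under the stated rules.
Brennan filed on 2022-12-24, before the 2023-01-19 deadline, so the action is timely.

TIMELY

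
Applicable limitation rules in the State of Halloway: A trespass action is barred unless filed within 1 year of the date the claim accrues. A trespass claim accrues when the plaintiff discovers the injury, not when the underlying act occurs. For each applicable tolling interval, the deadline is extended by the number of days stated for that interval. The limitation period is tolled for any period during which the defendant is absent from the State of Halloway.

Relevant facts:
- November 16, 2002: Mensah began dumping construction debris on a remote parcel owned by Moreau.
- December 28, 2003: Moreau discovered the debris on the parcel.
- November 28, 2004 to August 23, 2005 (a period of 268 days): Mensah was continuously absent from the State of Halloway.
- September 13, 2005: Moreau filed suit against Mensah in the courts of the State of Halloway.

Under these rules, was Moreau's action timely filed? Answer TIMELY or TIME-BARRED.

TIMELY

The claim did not accrue until Moreau discovered the injury on December 28, 2003; the November 16, 2002 act date does not start the clock under the stated rule.
The untolled deadline — 1 year after December 28, 2003 — is December 28, 2004.
Because the defendant's absence from the jurisdiction ran from November 28, 2004 to August 23, 2005, the deadline is extended by 268 days to September 22, 2005.
Filing on September 13, 2005 beat the September 22, 2005 deadline — the action is timely.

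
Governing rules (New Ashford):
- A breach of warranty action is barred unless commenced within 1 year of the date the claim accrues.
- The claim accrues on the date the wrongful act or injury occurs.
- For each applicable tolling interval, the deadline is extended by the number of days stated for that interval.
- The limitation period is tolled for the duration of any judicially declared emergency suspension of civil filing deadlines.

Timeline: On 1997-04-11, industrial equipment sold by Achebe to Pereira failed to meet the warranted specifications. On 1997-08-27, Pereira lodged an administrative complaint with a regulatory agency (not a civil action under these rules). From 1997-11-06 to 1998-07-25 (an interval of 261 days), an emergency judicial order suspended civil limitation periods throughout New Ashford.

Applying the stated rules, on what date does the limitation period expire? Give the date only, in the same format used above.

The claim accrued on 1997-04-11, when the wrongful act occurred.
The untolled deadline — 1 year after 1997-04-11 — is 1998-04-11.
The period was tolled for 261 days by the emergency suspension of filing deadlines (1997-11-06 to 1998-07-25), pushing the deadline to 1998-12-28.
None of the other events listed affects the running of the period under the stated rules.

1998-12-28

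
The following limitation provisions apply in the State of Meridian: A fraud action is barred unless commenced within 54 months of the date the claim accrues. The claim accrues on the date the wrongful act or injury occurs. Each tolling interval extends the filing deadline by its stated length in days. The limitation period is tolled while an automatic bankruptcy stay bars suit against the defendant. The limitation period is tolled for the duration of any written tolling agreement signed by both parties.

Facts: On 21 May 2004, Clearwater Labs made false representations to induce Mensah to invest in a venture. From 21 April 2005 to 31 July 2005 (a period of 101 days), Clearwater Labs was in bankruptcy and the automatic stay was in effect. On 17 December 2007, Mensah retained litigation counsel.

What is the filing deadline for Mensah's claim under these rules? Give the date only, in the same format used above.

The claim accrued on 21 May 2004, when the wrongful act occurred.
54 months from 21 May 2004 is 21 November 2008.
Because the automatic bankruptcy stay ran from 21 April 2005 to 31 July 2005, the deadline is extended by 101 days to 2 March 2009.
Nothing else in the chronology tolls or restarts the period.

2 March 2009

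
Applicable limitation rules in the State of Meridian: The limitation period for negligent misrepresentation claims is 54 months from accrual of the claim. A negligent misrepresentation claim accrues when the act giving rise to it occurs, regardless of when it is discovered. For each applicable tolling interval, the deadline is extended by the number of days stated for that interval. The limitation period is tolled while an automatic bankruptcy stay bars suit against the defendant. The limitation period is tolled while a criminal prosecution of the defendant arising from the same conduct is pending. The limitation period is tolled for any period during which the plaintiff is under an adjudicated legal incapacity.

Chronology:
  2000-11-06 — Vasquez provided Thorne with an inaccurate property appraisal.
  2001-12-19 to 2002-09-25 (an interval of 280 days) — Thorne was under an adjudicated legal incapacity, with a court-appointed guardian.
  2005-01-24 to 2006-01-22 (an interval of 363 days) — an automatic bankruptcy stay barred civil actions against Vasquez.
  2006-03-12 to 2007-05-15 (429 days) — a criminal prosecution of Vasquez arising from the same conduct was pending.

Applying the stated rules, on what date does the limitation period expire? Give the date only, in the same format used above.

The claim accrued on 2000-11-06, when the wrongful act occurred.
The untolled deadline — 54 months after 2000-11-06 — is 2005-05-06.
The period was tolled for 280 days by the plaintiff's legal incapacity (2001-12-19 to 2002-09-25), pushing the deadline to 2006-02-10.
The period was tolled for 363 days by the automatic bankruptcy stay (2005-01-24 to 2006-01-22), pushing the deadline to 2007-02-08.
The period was tolled for 429 days by the pending criminal prosecution (2006-03-12 to 2007-05-15), pushing the deadline to 2008-04-12.

2008-04-12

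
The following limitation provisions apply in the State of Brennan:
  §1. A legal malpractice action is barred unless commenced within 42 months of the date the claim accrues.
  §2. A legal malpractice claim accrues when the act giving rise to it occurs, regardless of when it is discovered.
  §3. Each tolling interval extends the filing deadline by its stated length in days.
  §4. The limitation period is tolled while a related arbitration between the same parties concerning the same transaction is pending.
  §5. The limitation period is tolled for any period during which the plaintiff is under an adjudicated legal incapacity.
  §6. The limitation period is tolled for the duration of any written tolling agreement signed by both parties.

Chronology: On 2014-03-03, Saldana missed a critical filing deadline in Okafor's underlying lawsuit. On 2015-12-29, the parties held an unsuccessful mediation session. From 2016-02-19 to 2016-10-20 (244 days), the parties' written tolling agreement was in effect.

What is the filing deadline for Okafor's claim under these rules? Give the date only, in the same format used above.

The claim accrued on 2014-03-03, when the wrongful act occurred.
The untolled deadline — 42 months after 2014-03-03 — is 2017-09-03.
The period was tolled for 244 days by the written tolling agreement (2016-02-19 to 2016-10-20), pushing the deadline to 2018-05-05.
Nothing else in the chronology tolls or restarts the period.

2018-05-05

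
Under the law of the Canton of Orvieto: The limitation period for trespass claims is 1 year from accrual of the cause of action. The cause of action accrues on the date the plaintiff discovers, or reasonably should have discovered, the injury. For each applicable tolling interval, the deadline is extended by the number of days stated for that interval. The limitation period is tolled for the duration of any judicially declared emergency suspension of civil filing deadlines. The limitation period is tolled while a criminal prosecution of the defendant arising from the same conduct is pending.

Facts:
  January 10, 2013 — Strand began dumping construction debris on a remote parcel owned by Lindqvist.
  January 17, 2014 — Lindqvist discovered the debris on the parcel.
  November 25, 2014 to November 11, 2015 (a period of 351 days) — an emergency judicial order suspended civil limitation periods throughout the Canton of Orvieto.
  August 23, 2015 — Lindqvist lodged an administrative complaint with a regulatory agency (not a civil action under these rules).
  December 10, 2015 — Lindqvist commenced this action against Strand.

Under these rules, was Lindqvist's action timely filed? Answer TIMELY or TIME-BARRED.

Accrual is tied to discovery, so the period began on January 17, 2014 rather than on January 10, 2013 when the act occurred.
The untolled deadline — 1 year after January 17, 2014 — is January 17, 2015.
The period was tolled for 351 days by the emergency suspension of filing deadlines (November 25, 2014 to November 11, 2015), pushing the deadline to January 3, 2016.
Nothing else in the chronology tolls or restarts the period.
The December 10, 2015 filing precedes the January 3, 2016 deadline; the claim is timely.

TIMELY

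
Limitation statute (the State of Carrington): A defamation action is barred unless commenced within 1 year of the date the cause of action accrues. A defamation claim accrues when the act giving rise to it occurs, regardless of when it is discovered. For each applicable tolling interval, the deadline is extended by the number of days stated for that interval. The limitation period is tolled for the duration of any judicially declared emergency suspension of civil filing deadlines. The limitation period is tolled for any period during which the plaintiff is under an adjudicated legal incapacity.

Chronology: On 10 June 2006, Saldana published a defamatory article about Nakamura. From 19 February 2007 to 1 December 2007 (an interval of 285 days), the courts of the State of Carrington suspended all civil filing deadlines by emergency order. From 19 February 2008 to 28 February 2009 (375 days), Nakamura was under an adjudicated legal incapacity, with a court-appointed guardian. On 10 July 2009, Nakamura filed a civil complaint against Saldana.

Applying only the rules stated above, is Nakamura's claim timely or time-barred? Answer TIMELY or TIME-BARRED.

TIME-BARRED

The claim accrued on 10 June 2006, when the wrongful act occurred.
Adding the 1 year base period to 10 June 2006 gives a deadline of 10 June 2007, before any tolling.
Because the emergency suspension of filing deadlines ran from 19 February 2007 to 1 December 2007, the deadline is extended by 285 days to 21 March 2008.
The period was tolled for 375 days by the plaintiff's legal incapacity (19 February 2008 to 28 February 2009), pushing the deadline to 31 March 2009.
Filing on 10 July 2009 missed the 31 March 2009 deadline — the action is time-barred.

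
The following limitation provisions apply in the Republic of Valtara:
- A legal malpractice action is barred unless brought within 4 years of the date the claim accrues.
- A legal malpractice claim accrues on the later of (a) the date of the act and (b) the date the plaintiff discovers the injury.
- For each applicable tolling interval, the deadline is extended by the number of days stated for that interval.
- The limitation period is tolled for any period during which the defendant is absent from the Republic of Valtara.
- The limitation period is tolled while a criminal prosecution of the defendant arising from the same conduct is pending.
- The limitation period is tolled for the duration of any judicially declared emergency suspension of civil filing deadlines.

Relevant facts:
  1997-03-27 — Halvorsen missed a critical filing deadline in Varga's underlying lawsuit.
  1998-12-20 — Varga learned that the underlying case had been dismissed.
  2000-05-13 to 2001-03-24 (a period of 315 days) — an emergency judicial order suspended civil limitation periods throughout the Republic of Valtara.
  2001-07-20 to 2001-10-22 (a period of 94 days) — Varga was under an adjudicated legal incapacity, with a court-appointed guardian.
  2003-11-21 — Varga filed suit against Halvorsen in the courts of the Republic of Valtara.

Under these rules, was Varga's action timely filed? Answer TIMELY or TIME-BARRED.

Taking the later of the act (1997-03-27) and discovery (1998-12-20), the claim accrued on 1998-12-20.
Adding the 4 years base period to 1998-12-20 gives a deadline of 2002-12-20, before any tolling.
The emergency suspension of filing deadlines from 2000-05-13 to 2001-03-24 tolled the period for 315 days, extending the deadline to 2003-10-31.
Although the plaintiff's incapacity ran from 2001-07-20 to 2001-10-22, the stated rules do not make that a tolling event, so it is disregarded.
The 2003-11-21 filing falls after the 2003-10-31 deadline; the claim is time-barred.

TIME-BARRED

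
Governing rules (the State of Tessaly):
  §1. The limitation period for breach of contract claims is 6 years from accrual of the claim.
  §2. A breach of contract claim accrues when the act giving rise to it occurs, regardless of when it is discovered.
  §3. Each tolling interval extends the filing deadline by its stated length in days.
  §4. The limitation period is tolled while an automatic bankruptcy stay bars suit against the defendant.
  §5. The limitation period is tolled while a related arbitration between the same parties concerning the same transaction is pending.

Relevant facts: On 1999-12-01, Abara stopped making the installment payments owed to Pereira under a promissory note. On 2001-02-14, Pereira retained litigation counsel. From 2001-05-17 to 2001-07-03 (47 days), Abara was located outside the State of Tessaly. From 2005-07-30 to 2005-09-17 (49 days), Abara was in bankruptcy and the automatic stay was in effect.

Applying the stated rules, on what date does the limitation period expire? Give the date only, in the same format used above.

The claim accrued on 1999-12-01, the date of the act.
Adding the 6 years base period to 1999-12-01 gives a deadline of 2005-12-01, before any tolling.
The automatic bankruptcy stay from 2005-07-30 to 2005-09-17 tolled the period for 49 days, extending the deadline to 2006-01-19.
No stated provision tolls the period for the defendant's absence, so the interval from 2001-05-17 to 2001-07-03 has no effect on the deadline.
None of the other events listed affects the running of the period under the stated rules.

2006-01-19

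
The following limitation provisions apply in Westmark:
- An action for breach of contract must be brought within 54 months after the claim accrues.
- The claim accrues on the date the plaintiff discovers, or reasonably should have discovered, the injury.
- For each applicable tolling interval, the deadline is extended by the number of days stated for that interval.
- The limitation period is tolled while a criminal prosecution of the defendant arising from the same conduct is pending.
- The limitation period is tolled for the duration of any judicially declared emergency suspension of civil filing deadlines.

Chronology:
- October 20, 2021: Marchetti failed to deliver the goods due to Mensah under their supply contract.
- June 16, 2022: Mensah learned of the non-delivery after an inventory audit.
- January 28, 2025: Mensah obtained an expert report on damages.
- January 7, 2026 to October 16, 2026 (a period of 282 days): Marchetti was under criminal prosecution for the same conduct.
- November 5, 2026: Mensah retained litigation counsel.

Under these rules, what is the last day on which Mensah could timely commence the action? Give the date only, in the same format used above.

The claim did not accrue until Mensah discovered the injury on June 16, 2022; the October 20, 2021 act date does not start the clock under the stated rule.
54 months from June 16, 2022 is December 16, 2026.
Because the pending criminal prosecution ran from January 7, 2026 to October 16, 2026, the deadline is extended by 282 days to September 24, 2027.
The other events in the timeline have no effect on the limitation period under the stated rules.

September 24, 2027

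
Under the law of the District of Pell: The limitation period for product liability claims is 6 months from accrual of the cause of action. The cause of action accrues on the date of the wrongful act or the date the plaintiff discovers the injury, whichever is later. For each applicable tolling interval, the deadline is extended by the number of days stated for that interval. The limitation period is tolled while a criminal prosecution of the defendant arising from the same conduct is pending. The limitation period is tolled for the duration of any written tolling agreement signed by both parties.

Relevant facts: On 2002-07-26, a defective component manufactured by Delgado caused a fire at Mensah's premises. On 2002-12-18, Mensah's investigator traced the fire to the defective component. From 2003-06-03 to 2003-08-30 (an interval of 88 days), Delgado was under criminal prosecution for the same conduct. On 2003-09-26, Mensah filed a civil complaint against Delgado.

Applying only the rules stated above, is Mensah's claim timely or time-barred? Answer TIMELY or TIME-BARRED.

TIME-BARRED

The claim accrued on 2002-12-18 — the later of the 2002-07-26 act and the 2002-12-18 discovery.
6 months from 2002-12-18 is 2003-06-18.
Because the pending criminal prosecution ran from 2003-06-03 to 2003-08-30, the deadline is extended by 88 days to 2003-09-14.
Mensah filed on 2003-09-26, after the 2003-09-14 deadline, so the action is time-barred.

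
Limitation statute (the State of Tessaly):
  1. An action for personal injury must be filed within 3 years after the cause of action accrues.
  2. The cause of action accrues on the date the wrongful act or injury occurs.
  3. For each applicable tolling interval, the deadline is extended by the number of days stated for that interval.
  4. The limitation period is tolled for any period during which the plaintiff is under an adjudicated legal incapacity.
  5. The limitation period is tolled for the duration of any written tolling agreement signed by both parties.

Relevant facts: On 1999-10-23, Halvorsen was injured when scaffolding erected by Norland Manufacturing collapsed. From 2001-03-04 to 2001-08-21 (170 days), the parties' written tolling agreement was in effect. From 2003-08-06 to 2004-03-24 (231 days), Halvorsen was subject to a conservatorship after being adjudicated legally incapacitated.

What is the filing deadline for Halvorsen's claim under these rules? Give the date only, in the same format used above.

The limitation period began to run on 1999-10-23.
3 years from 1999-10-23 is 2002-10-23.
The written tolling agreement from 2001-03-04 to 2001-08-21 tolled the period for 170 days, extending the deadline to 2003-04-11.
The plaintiff's legal incapacity from 2003-08-06 to 2004-03-24 began after the period had already run on 2003-04-11, so it has no tolling effect.

2003-04-11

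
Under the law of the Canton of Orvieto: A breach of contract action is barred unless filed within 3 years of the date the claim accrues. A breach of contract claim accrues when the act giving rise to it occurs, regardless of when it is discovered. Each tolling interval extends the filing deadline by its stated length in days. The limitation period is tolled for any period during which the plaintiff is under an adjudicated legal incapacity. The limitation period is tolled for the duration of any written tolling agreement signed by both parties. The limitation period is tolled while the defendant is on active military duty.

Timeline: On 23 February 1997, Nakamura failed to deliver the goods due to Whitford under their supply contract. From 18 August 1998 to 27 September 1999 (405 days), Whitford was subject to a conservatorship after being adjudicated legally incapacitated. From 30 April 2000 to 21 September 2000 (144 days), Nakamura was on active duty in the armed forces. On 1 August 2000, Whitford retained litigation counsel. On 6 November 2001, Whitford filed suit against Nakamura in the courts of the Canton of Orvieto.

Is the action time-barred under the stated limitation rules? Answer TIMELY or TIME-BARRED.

The limitation period began to run on 23 February 1997.
3 years from 23 February 1997 is 23 February 2000.
The plaintiff's legal incapacity from 18 August 1998 to 27 September 1999 tolled the period for 405 days, extending the deadline to 3 April 2001.
The period was tolled for 144 days by the defendant's active military service (30 April 2000 to 21 September 2000), pushing the deadline to 25 August 2001.
Nothing else in the chronology tolls or restarts the period.
The 6 November 2001 filing falls after the 25 August 2001 deadline; the claim is time-barred.

TIME-BARRED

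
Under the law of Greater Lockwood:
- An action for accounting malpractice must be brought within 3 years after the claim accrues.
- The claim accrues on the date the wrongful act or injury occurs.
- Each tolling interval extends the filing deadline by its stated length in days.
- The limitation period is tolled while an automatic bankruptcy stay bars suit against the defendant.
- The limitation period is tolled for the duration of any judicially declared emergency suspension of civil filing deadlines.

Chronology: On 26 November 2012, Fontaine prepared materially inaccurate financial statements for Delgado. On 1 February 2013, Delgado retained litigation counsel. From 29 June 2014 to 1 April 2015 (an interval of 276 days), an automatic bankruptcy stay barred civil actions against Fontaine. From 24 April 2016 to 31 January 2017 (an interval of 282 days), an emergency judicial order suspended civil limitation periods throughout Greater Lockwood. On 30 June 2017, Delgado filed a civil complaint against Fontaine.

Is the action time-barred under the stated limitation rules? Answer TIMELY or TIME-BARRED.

The claim accrued on 26 November 2012, when the wrongful act occurred.
3 years from 26 November 2012 is 26 November 2015.
The automatic bankruptcy stay from 29 June 2014 to 1 April 2015 tolled the period for 276 days, extending the deadline to 28 August 2016.
The period was tolled for 282 days by the emergency suspension of filing deadlines (24 April 2016 to 31 January 2017), pushing the deadline to 6 June 2017.
The other events in the timeline have no effect on the limitation period under the stated rules.
Delgado filed on 30 June 2017, after the 6 June 2017 deadline, so the action is time-barred.

TIME-BARRED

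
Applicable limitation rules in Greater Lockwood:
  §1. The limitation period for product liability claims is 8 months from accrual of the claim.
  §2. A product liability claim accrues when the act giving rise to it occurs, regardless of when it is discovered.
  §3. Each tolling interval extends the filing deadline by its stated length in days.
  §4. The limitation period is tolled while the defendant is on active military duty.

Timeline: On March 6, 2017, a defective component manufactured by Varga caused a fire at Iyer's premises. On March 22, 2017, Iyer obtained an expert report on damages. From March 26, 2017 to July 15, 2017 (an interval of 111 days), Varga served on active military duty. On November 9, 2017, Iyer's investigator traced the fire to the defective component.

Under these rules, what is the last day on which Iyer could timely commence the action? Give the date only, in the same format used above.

February 25, 2018

The claim accrued on March 6, 2017, when the wrongful act occurred; under the stated occurrence rule the November 9, 2017 discovery does not delay accrual.
The untolled deadline — 8 months after March 6, 2017 — is November 6, 2017.
Because the defendant's active military service ran from March 26, 2017 to July 15, 2017, the deadline is extended by 111 days to February 25, 2018.
None of the other events listed affects the running of the period under the stated rules.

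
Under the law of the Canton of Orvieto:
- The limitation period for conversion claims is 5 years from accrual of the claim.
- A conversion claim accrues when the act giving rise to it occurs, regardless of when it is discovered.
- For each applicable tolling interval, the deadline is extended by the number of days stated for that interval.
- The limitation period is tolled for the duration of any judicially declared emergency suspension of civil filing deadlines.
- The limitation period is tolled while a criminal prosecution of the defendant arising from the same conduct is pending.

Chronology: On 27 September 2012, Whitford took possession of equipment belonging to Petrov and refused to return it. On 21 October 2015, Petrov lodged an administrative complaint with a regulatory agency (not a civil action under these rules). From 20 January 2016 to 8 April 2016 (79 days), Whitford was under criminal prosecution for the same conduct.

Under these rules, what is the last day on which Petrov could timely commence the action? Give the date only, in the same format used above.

The claim accrued on 27 September 2012, when the wrongful act occurred.
5 years from 27 September 2012 is 27 September 2017.
Because the pending criminal prosecution ran from 20 January 2016 to 8 April 2016, the deadline is extended by 79 days to 15 December 2017.
Nothing else in the chronology tolls or restarts the period.

15 December 2017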